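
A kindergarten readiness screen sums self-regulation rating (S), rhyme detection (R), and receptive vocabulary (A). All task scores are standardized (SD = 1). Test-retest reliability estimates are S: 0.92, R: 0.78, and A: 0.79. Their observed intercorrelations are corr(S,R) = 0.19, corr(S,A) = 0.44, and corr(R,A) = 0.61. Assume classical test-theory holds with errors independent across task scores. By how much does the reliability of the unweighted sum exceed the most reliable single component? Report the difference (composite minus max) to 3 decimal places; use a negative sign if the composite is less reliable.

Var(sum) = 3 + 2.48 = 5.48; true-score variance = 2.49 + 2.48 = 4.97; composite reliability = 0.9069.
Max component reliability = 0.9200.
Difference = 0.9069 − 0.9200 = -0.013.

-0.013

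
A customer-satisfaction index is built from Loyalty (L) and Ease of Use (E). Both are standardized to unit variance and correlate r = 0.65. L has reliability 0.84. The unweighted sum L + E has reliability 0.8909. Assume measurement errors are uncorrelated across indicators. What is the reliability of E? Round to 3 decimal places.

Var(L+E) = 2 + 2·0.65 = 3.300.
True-score variance = ρ_L + ρ_E + 2·0.65, so 0.8909 = (0.84 + ρ_E + 1.30) / 3.300.
ρ_E = 0.8909·3.300 − 0.84 − 1.30 = 0.800.

0.800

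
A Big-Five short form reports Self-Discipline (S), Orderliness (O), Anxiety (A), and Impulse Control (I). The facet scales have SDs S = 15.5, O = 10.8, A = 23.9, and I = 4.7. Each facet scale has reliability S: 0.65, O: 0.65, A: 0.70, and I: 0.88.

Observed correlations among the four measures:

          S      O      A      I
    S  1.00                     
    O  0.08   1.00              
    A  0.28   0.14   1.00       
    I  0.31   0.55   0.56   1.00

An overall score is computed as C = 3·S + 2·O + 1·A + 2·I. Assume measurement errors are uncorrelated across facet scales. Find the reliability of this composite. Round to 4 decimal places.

Var(C) = 3²·15.5² + 2²·10.8² + 23.9² + 2²·4.7² + 2·[6·15.5·10.8·0.08 + 3·15.5·23.9·0.28 + 6·15.5·4.7·0.31 + 2·10.8·23.9·0.14 + 4·10.8·4.7·0.55 + 2·23.9·4.7·0.56] = 3288.38 + 1673.57 = 4961.95.
Because errors are independent across components, Cov(Tᵢ,Tⱼ) = Cov(Xᵢ,Xⱼ); the off-diagonal part of the true-score variance is the same as above.
True-score variance = [3²·15.5²·0.65 + 2²·10.8²·0.65 + 23.9²·0.70 + 2²·4.7²·0.88] + 1673.57 = 2186.33 + 1673.57 = 3859.9.
Reliability = 3859.9 / 4961.95 = 0.7779.

0.7779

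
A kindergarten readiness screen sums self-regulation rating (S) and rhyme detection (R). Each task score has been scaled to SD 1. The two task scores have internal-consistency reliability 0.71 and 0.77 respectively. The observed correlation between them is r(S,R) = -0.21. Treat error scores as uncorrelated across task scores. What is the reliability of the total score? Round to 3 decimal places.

0.671

Var(S+R) = 2 + 2·[(-0.21)] = 2 − 0.42 = 1.58.
Because errors are independent across components, Cov(Tᵢ,Tⱼ) = Cov(Xᵢ,Xⱼ); the off-diagonal part of the true-score variance is the same as above.
True-score variance = [0.71 + 0.77] − 0.42 = 1.48 − 0.42 = 1.06.
Reliability = 1.06 / 1.58 = 0.671.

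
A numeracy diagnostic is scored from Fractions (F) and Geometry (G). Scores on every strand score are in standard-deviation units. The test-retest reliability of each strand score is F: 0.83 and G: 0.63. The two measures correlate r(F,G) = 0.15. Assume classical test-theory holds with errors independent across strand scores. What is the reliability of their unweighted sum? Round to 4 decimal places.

0.7652

Var(F+G) = 2 + 2·[0.15] = 2 + 0.3 = 2.3.
With uncorrelated errors the cross-covariances are all true-score covariance, so they carry over unchanged; only the diagonal terms shrink to ρᵢσᵢ².
True-score variance = [0.83 + 0.63] + 0.3 = 1.46 + 0.3 = 1.76.
Reliability = 1.76 / 2.3 = 0.7652.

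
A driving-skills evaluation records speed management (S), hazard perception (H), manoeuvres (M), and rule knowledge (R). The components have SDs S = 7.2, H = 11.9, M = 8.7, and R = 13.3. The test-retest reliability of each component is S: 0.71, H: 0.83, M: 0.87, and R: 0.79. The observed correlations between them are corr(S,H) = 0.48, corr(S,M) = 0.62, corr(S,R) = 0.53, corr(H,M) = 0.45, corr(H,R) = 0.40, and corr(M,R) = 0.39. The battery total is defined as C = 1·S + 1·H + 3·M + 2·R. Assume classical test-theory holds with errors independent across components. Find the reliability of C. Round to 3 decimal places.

0.913

Var(C) = 7.2² + 11.9² + 3²·8.7² + 2²·13.3² + 2·[7.2·11.9·0.48 + 3·7.2·8.7·0.62 + 2·7.2·13.3·0.53 + 3·11.9·8.7·0.45 + 2·11.9·13.3·0.40 + 6·8.7·13.3·0.39] = 1582.22 + 1592.57 = 3174.79.
Under uncorrelated errors the observed covariances equal the true-score covariances, so only the own-variance terms attenuate.
True-score variance = [7.2²·0.71 + 11.9²·0.83 + 3²·8.7²·0.87 + 2²·13.3²·0.79] + 1592.57 = 1305.97 + 1592.57 = 2898.54.
Reliability = 2898.54 / 3174.79 = 0.913.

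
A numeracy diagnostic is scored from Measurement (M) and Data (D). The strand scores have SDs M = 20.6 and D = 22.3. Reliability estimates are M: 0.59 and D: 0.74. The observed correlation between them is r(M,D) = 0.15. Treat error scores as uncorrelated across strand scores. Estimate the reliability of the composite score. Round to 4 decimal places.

0.7137

Var(M+D) = 20.6² + 22.3² + 2·[20.6·22.3·0.15] = 921.65 + 137.814 = 1059.46.
With uncorrelated errors the cross-covariances are all true-score covariance, so they carry over unchanged; only the diagonal terms shrink to ρᵢσᵢ².
True-score variance = [20.6²·0.59 + 22.3²·0.74] + 137.814 = 618.367 + 137.814 = 756.181.
Reliability = 756.181 / 1059.46 = 0.7137.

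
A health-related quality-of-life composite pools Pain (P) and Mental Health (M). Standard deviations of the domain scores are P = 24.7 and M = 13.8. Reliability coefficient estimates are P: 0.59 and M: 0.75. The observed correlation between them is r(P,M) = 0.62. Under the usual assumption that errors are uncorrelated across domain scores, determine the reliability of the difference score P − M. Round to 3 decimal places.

0.212

Var(P−M) = 24.7² + 13.8² − 2·24.7·13.8·0.62 = 800.53 − 422.666 = 377.864.
Under uncorrelated errors the observed covariances equal the true-score covariances, so only the own-variance terms attenuate.
True-score variance = [24.7²·0.59 + 13.8²·0.75] − 422.666 = 502.783 − 422.666 = 80.1167.
Reliability = 80.1167 / 377.864 = 0.212.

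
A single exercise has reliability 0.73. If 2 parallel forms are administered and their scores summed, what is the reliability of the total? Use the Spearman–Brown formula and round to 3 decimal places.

ρ_k = kρ / (1 + (k−1)ρ) = 2·0.73 / (1 + 1·0.73) = 1.460 / 1.730 = 0.844.

0.844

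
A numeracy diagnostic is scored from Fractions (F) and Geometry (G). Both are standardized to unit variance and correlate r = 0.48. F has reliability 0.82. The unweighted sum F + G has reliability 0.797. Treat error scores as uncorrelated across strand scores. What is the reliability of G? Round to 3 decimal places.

0.579

Var(F+G) = 2 + 2·0.48 = 2.960.
True-score variance = ρ_F + ρ_G + 2·0.48, so 0.797 = (0.82 + ρ_G + 0.96) / 2.960.
ρ_G = 0.797·2.960 − 0.82 − 0.96 = 0.579.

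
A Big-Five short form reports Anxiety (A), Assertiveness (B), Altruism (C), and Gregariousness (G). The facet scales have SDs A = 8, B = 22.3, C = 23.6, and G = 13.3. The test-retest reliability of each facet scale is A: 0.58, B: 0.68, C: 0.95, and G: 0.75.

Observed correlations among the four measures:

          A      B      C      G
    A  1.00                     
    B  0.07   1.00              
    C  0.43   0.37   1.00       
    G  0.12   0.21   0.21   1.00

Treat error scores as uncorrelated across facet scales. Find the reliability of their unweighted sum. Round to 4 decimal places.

Var(A+B+C+G) = 8² + 22.3² + 23.6² + 13.3² + 2·[8·22.3·0.07 + 8·23.6·0.43 + 8·13.3·0.12 + 22.3·23.6·0.37 + 22.3·13.3·0.21 + 23.6·13.3·0.21] = 1295.14 + 858.725 = 2153.86.
Because errors are independent across components, Cov(Tᵢ,Tⱼ) = Cov(Xᵢ,Xⱼ); the off-diagonal part of the true-score variance is the same as above.
True-score variance = [8²·0.58 + 22.3²·0.68 + 23.6²·0.95 + 13.3²·0.75] + 858.725 = 1037.06 + 858.725 = 1895.78.
Reliability = 1895.78 / 2153.86 = 0.8802.

0.8802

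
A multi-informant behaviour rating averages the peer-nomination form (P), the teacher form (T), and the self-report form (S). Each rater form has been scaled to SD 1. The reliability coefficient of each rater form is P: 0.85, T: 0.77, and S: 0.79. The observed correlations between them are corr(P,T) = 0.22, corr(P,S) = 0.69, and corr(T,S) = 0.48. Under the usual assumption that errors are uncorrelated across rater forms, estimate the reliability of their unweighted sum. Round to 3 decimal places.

0.898

Var(P+T+S) = 3 + 2·[0.22 + 0.69 + 0.48] = 3 + 2.78 = 5.78.
Because errors are independent across components, Cov(Tᵢ,Tⱼ) = Cov(Xᵢ,Xⱼ); the off-diagonal part of the true-score variance is the same as above.
True-score variance = [0.85 + 0.77 + 0.79] + 2.78 = 2.41 + 2.78 = 5.19.
Reliability = 5.19 / 5.78 = 0.898.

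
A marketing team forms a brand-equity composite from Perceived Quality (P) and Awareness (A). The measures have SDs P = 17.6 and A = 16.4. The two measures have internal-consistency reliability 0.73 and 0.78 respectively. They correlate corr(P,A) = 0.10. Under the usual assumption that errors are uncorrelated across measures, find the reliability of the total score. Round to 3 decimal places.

0.776

Var(P+A) = 17.6² + 16.4² + 2·[17.6·16.4·0.10] = 578.72 + 57.728 = 636.448.
Because errors are independent across components, Cov(Tᵢ,Tⱼ) = Cov(Xᵢ,Xⱼ); the off-diagonal part of the true-score variance is the same as above.
True-score variance = [17.6²·0.73 + 16.4²·0.78] + 57.728 = 435.914 + 57.728 = 493.642.
Reliability = 493.642 / 636.448 = 0.776.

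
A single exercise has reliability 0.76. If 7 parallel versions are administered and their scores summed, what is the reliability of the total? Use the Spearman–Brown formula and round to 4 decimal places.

ρ_k = kρ / (1 + (k−1)ρ) = 7·0.76 / (1 + 6·0.76) = 5.320 / 5.560 = 0.9568.

0.9568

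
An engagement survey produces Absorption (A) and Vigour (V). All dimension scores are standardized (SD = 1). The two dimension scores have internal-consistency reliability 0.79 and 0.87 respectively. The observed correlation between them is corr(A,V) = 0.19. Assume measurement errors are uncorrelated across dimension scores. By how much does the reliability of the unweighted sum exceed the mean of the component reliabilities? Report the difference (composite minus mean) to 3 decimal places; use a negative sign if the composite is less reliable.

0.027

Var(sum) = 2 + 0.38 = 2.38; true-score variance = 1.66 + 0.38 = 2.04; composite reliability = 0.8571.
Mean component reliability = 0.8300.
Difference = 0.8571 − 0.8300 = 0.027.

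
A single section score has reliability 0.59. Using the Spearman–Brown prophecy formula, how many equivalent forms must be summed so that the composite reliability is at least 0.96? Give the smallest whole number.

k ≥ ρ*(1−ρ₁)/(ρ₁(1−ρ*)) = 0.96·0.41 / (0.59·0.04) = 16.678.
Smallest integer k = 17.

17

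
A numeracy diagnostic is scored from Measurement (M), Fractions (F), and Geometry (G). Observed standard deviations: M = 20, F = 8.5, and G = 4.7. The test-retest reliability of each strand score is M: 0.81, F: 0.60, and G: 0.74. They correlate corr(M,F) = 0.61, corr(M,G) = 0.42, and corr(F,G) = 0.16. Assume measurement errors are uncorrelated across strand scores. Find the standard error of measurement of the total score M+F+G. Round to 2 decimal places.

10.52

Var(total) = 494.34 + 299.144 = 793.484.
True-score variance = 383.697 + 299.144 = 682.841, so reliability = 0.8606.
Error variance = 793.484 − 682.841 = 110.643; SEM = √110.643 = 10.52.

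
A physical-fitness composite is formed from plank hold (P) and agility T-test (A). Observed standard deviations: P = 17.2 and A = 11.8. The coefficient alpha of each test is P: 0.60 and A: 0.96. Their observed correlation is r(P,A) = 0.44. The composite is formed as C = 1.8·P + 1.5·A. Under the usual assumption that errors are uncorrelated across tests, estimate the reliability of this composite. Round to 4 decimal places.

Var(C) = 1.8²·17.2² + 1.5²·11.8² + 2·[2.7·17.2·11.8·0.44] = 1271.81 + 482.233 = 1754.04.
Under uncorrelated errors the observed covariances equal the true-score covariances, so only the own-variance terms attenuate.
True-score variance = [1.8²·17.2²·0.60 + 1.5²·11.8²·0.96] + 482.233 = 875.871 + 482.233 = 1358.1.
Reliability = 1358.1 / 1754.04 = 0.7743.

0.7743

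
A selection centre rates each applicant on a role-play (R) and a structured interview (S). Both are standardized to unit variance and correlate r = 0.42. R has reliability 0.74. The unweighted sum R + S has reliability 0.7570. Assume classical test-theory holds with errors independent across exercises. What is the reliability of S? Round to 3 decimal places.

Var(R+S) = 2 + 2·0.42 = 2.840.
True-score variance = ρ_R + ρ_S + 2·0.42, so 0.7570 = (0.74 + ρ_S + 0.84) / 2.840.
ρ_S = 0.7570·2.840 − 0.74 − 0.84 = 0.570.

0.570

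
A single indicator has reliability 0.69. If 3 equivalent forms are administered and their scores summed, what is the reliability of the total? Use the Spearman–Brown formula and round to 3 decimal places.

0.870

ρ_k = kρ / (1 + (k−1)ρ) = 3·0.69 / (1 + 2·0.69) = 2.070 / 2.380 = 0.870.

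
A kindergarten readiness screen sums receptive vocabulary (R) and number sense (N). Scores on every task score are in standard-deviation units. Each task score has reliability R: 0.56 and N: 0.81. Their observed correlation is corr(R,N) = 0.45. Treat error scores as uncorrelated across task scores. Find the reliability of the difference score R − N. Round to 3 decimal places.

Var(R−N) = 1 + 1 − 2·0.45 = 2 − 0.9 = 1.1.
Under uncorrelated errors the observed covariances equal the true-score covariances, so only the own-variance terms attenuate.
True-score variance = [0.56 + 0.81] − 0.9 = 1.37 − 0.9 = 0.47.
Reliability = 0.47 / 1.1 = 0.427.

0.427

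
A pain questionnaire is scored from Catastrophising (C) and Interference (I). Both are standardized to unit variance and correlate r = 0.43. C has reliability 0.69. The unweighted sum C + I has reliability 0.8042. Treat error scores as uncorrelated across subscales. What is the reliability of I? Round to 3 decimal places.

0.750

Var(C+I) = 2 + 2·0.43 = 2.860.
True-score variance = ρ_C + ρ_I + 2·0.43, so 0.8042 = (0.69 + ρ_I + 0.86) / 2.860.
ρ_I = 0.8042·2.860 − 0.69 − 0.86 = 0.750.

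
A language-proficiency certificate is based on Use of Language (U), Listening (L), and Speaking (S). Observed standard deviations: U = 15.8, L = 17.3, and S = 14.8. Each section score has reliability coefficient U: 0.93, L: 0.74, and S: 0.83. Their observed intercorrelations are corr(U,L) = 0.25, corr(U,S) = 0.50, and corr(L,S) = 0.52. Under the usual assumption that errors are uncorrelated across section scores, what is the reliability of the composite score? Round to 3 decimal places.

Var(U+L+S) = 15.8² + 17.3² + 14.8² + 2·[15.8·17.3·0.25 + 15.8·14.8·0.50 + 17.3·14.8·0.52] = 767.97 + 636.792 = 1404.76.
With uncorrelated errors the cross-covariances are all true-score covariance, so they carry over unchanged; only the diagonal terms shrink to ρᵢσᵢ².
True-score variance = [15.8²·0.93 + 17.3²·0.74 + 14.8²·0.83] + 636.792 = 635.443 + 636.792 = 1272.23.
Reliability = 1272.23 / 1404.76 = 0.906.

0.906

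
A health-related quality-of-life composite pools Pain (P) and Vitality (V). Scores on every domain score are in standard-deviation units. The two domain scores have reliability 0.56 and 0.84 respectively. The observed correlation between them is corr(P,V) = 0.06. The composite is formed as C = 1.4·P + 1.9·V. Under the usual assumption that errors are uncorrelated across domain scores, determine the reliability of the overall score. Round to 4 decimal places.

Var(C) = 1.4² + 1.9² + 2·[2.66·0.06] = 5.57 + 0.3192 = 5.8892.
Because errors are independent across components, Cov(Tᵢ,Tⱼ) = Cov(Xᵢ,Xⱼ); the off-diagonal part of the true-score variance is the same as above.
True-score variance = [1.4²·0.56 + 1.9²·0.84] + 0.3192 = 4.13 + 0.3192 = 4.4492.
Reliability = 4.4492 / 5.8892 = 0.7555.

0.7555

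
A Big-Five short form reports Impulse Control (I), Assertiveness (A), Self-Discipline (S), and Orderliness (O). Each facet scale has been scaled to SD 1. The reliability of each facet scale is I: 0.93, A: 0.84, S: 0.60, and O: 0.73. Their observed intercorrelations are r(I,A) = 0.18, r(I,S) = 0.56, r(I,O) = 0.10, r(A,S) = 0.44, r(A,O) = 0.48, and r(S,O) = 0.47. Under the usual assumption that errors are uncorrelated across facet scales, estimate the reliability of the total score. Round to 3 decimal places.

Var(I+A+S+O) = 4 + 2·[0.18 + 0.56 + 0.10 + 0.44 + 0.48 + 0.47] = 4 + 4.46 = 8.46.
Under uncorrelated errors the observed covariances equal the true-score covariances, so only the own-variance terms attenuate.
True-score variance = [0.93 + 0.84 + 0.60 + 0.73] + 4.46 = 3.1 + 4.46 = 7.56.
Reliability = 7.56 / 8.46 = 0.894.

0.894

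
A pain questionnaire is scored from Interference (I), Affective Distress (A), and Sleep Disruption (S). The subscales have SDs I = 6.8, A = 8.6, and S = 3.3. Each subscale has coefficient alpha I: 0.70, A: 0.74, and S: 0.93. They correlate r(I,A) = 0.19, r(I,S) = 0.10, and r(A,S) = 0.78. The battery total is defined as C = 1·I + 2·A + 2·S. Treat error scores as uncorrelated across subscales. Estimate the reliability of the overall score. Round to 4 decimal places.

Var(C) = 6.8² + 2²·8.6² + 2²·3.3² + 2·[2·6.8·8.6·0.19 + 2·6.8·3.3·0.10 + 4·8.6·3.3·0.78] = 385.64 + 230.512 = 616.152.
Under uncorrelated errors the observed covariances equal the true-score covariances, so only the own-variance terms attenuate.
True-score variance = [6.8²·0.70 + 2²·8.6²·0.74 + 2²·3.3²·0.93] + 230.512 = 291.8 + 230.512 = 522.312.
Reliability = 522.312 / 616.152 = 0.8477.

0.8477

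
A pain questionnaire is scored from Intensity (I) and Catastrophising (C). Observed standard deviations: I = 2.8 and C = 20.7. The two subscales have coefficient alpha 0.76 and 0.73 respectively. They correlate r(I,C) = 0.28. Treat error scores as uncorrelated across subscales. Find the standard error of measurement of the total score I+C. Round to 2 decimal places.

10.84

Var(total) = 436.33 + 32.4576 = 468.788.
True-score variance = 318.756 + 32.4576 = 351.214, so reliability = 0.7492.
Error variance = 468.788 − 351.214 = 117.574; SEM = √117.574 = 10.84.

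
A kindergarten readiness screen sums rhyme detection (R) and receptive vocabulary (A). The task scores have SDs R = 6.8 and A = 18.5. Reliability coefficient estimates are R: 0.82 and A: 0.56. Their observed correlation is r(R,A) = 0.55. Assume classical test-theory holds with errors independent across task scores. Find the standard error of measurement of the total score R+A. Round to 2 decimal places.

Var(total) = 388.49 + 138.38 = 526.87.
True-score variance = 229.577 + 138.38 = 367.957, so reliability = 0.6984.
Error variance = 526.87 − 367.957 = 158.913; SEM = √158.913 = 12.61.

12.61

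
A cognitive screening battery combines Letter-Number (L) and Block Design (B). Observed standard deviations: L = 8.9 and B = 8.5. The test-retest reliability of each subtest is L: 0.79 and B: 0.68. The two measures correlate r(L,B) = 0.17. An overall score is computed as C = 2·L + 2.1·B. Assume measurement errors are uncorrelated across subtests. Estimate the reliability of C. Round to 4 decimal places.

0.7734

Var(C) = 2²·8.9² + 2.1²·8.5² + 2·[4.2·8.9·8.5·0.17] = 635.463 + 108.028 = 743.491.
Because errors are independent across components, Cov(Tᵢ,Tⱼ) = Cov(Xᵢ,Xⱼ); the off-diagonal part of the true-score variance is the same as above.
True-score variance = [2²·8.9²·0.79 + 2.1²·8.5²·0.68] + 108.028 = 466.967 + 108.028 = 574.995.
Reliability = 574.995 / 743.491 = 0.7734.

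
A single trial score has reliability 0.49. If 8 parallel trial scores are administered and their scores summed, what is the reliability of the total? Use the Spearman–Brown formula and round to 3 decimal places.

0.885

ρ_k = kρ / (1 + (k−1)ρ) = 8·0.49 / (1 + 7·0.49) = 3.920 / 4.430 = 0.885.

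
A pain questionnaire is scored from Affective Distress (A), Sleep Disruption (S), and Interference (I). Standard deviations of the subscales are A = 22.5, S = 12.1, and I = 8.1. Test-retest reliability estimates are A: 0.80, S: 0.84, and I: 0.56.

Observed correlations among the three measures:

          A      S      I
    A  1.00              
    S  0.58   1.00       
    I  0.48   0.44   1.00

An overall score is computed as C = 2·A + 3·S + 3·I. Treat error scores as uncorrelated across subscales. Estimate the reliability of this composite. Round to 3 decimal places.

Var(C) = 2²·22.5² + 3²·12.1² + 3²·8.1² + 2·[6·22.5·12.1·0.58 + 6·22.5·8.1·0.48 + 9·12.1·8.1·0.44] = 3933.18 + 3720.86 = 7654.04.
Under uncorrelated errors the observed covariances equal the true-score covariances, so only the own-variance terms attenuate.
True-score variance = [2²·22.5²·0.80 + 3²·12.1²·0.84 + 3²·8.1²·0.56] + 3720.86 = 3057.53 + 3720.86 = 6778.39.
Reliability = 6778.39 / 7654.04 = 0.886.

0.886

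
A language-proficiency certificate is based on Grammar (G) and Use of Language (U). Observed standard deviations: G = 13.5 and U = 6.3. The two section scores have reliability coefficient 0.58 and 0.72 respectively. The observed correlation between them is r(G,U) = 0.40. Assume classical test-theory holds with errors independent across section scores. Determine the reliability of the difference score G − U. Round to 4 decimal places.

Var(G−U) = 13.5² + 6.3² − 2·13.5·6.3·0.40 = 221.94 − 68.04 = 153.9.
Under uncorrelated errors the observed covariances equal the true-score covariances, so only the own-variance terms attenuate.
True-score variance = [13.5²·0.58 + 6.3²·0.72] − 68.04 = 134.282 − 68.04 = 66.2418.
Reliability = 66.2418 / 153.9 = 0.4304.

0.4304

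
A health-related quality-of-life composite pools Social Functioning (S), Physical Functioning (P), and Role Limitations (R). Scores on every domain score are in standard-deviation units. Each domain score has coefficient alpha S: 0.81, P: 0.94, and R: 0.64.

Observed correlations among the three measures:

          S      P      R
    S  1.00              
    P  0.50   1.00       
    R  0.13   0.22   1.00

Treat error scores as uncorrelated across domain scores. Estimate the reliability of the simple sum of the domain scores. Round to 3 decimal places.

0.870

Var(S+P+R) = 3 + 2·[0.50 + 0.13 + 0.22] = 3 + 1.7 = 4.7.
Under uncorrelated errors the observed covariances equal the true-score covariances, so only the own-variance terms attenuate.
True-score variance = [0.81 + 0.94 + 0.64] + 1.7 = 2.39 + 1.7 = 4.09.
Reliability = 4.09 / 4.7 = 0.870.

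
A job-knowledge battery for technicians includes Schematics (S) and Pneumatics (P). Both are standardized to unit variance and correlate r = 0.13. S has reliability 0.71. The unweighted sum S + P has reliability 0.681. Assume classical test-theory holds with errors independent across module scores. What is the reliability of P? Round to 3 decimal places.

0.569

Var(S+P) = 2 + 2·0.13 = 2.260.
True-score variance = ρ_S + ρ_P + 2·0.13, so 0.681 = (0.71 + ρ_P + 0.26) / 2.260.
ρ_P = 0.681·2.260 − 0.71 − 0.26 = 0.569.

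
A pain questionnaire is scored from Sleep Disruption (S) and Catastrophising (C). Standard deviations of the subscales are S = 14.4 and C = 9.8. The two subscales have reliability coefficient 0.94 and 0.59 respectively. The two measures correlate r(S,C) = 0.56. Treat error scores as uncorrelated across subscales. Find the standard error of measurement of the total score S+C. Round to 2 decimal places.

Var(total) = 303.4 + 158.054 = 461.454.
True-score variance = 251.582 + 158.054 = 409.636, so reliability = 0.8877.
Error variance = 461.454 − 409.636 = 51.818; SEM = √51.818 = 7.20.

7.20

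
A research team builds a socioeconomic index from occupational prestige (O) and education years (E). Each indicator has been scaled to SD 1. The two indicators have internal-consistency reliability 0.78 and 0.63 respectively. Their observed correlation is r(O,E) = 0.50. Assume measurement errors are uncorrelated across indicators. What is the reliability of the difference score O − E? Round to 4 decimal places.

0.4100

Var(O−E) = 1 + 1 − 2·0.50 = 2 − 1 = 1.
Because errors are independent across components, Cov(Tᵢ,Tⱼ) = Cov(Xᵢ,Xⱼ); the off-diagonal part of the true-score variance is the same as above.
True-score variance = [0.78 + 0.63] − 1 = 1.41 − 1 = 0.41.
Reliability = 0.41 / 1 = 0.4100.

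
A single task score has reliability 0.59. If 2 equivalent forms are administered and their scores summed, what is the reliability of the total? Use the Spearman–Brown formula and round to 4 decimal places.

ρ_k = kρ / (1 + (k−1)ρ) = 2·0.59 / (1 + 1·0.59) = 1.180 / 1.590 = 0.7421.

0.7421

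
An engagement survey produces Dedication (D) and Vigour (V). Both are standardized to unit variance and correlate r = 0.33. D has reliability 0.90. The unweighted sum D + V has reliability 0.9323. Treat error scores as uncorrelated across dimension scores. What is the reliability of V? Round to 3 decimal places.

Var(D+V) = 2 + 2·0.33 = 2.660.
True-score variance = ρ_D + ρ_V + 2·0.33, so 0.9323 = (0.90 + ρ_V + 0.66) / 2.660.
ρ_V = 0.9323·2.660 − 0.90 − 0.66 = 0.920.

0.920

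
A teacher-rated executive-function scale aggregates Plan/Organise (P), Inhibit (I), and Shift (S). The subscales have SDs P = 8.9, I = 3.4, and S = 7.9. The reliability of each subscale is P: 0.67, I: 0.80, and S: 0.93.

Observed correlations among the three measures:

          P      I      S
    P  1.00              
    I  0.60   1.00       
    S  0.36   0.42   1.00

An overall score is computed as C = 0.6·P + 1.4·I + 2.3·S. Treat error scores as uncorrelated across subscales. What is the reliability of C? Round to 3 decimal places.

Var(C) = 0.6²·8.9² + 1.4²·3.4² + 2.3²·7.9² + 2·[0.84·8.9·3.4·0.60 + 1.38·8.9·7.9·0.36 + 3.22·3.4·7.9·0.42] = 381.322 + 173.013 = 554.335.
With uncorrelated errors the cross-covariances are all true-score covariance, so they carry over unchanged; only the diagonal terms shrink to ρᵢσᵢ².
True-score variance = [0.6²·8.9²·0.67 + 1.4²·3.4²·0.80 + 2.3²·7.9²·0.93] + 173.013 = 344.27 + 173.013 = 517.283.
Reliability = 517.283 / 554.335 = 0.933.

0.933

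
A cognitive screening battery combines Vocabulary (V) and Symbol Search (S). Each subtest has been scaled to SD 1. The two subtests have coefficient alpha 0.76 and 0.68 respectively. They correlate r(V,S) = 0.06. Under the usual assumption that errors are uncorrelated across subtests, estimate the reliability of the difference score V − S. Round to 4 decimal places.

0.7021

Var(V−S) = 1 + 1 − 2·0.06 = 2 − 0.12 = 1.88.
Because errors are independent across components, Cov(Tᵢ,Tⱼ) = Cov(Xᵢ,Xⱼ); the off-diagonal part of the true-score variance is the same as above.
True-score variance = [0.76 + 0.68] − 0.12 = 1.44 − 0.12 = 1.32.
Reliability = 1.32 / 1.88 = 0.7021.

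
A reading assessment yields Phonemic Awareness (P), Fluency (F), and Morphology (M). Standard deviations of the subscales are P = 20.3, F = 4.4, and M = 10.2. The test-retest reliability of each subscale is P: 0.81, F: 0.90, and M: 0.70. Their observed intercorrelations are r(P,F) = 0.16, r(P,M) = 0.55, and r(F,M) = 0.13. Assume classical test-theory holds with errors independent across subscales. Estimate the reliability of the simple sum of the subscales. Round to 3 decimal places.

0.861

Var(P+F+M) = 20.3² + 4.4² + 10.2² + 2·[20.3·4.4·0.16 + 20.3·10.2·0.55 + 4.4·10.2·0.13] = 535.49 + 268.017 = 803.507.
Because errors are independent across components, Cov(Tᵢ,Tⱼ) = Cov(Xᵢ,Xⱼ); the off-diagonal part of the true-score variance is the same as above.
True-score variance = [20.3²·0.81 + 4.4²·0.90 + 10.2²·0.70] + 268.017 = 424.045 + 268.017 = 692.062.
Reliability = 692.062 / 803.507 = 0.861.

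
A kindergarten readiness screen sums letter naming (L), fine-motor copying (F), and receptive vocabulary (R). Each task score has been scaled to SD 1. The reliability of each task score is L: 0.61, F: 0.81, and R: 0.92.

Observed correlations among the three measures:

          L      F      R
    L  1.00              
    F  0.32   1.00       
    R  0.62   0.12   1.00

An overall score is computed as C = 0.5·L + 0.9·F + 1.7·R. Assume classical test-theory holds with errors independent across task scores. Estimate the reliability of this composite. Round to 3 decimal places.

Var(C) = 0.5² + 0.9² + 1.7² + 2·[0.45·0.32 + 0.85·0.62 + 1.53·0.12] = 3.95 + 1.7092 = 5.6592.
Because errors are independent across components, Cov(Tᵢ,Tⱼ) = Cov(Xᵢ,Xⱼ); the off-diagonal part of the true-score variance is the same as above.
True-score variance = [0.5²·0.61 + 0.9²·0.81 + 1.7²·0.92] + 1.7092 = 3.4674 + 1.7092 = 5.1766.
Reliability = 5.1766 / 5.6592 = 0.915.

0.915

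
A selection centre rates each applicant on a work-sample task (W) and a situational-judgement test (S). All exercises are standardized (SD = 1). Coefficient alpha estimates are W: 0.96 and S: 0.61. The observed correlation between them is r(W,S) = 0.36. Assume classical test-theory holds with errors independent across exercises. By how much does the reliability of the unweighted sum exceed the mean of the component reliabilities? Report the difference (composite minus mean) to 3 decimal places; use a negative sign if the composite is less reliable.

0.057

Var(sum) = 2 + 0.72 = 2.72; true-score variance = 1.57 + 0.72 = 2.29; composite reliability = 0.8419.
Mean component reliability = 0.7850.
Difference = 0.8419 − 0.7850 = 0.057.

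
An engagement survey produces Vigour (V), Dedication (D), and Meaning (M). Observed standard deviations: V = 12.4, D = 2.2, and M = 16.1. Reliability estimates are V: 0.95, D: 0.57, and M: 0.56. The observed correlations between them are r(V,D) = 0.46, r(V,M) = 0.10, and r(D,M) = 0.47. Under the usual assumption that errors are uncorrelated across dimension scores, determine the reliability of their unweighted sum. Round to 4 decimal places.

0.7601

Var(V+D+M) = 12.4² + 2.2² + 16.1² + 2·[12.4·2.2·0.46 + 12.4·16.1·0.10 + 2.2·16.1·0.47] = 417.81 + 98.3204 = 516.13.
With uncorrelated errors the cross-covariances are all true-score covariance, so they carry over unchanged; only the diagonal terms shrink to ρᵢσᵢ².
True-score variance = [12.4²·0.95 + 2.2²·0.57 + 16.1²·0.56] + 98.3204 = 293.988 + 98.3204 = 392.309.
Reliability = 392.309 / 516.13 = 0.7601.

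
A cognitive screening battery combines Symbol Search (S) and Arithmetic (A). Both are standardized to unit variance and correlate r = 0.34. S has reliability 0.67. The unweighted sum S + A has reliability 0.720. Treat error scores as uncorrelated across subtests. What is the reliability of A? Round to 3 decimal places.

0.580

Var(S+A) = 2 + 2·0.34 = 2.680.
True-score variance = ρ_S + ρ_A + 2·0.34, so 0.720 = (0.67 + ρ_A + 0.68) / 2.680.
ρ_A = 0.720·2.680 − 0.67 − 0.68 = 0.580.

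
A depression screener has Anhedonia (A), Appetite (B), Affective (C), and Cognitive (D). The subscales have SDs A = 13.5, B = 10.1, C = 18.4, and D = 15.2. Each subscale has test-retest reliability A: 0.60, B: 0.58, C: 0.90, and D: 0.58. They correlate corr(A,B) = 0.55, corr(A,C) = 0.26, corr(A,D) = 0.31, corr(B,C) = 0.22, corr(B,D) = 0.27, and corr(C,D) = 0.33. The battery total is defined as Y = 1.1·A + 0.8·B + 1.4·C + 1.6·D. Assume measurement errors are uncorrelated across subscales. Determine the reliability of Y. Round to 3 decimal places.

Var(Y) = 1.1²·13.5² + 0.8²·10.1² + 1.4²·18.4² + 1.6²·15.2² + 2·[0.88·13.5·10.1·0.55 + 1.54·13.5·18.4·0.26 + 1.76·13.5·15.2·0.31 + 1.12·10.1·18.4·0.22 + 1.28·10.1·15.2·0.27 + 2.24·18.4·15.2·0.33] = 1540.85 + 1165.99 = 2706.84.
Under uncorrelated errors the observed covariances equal the true-score covariances, so only the own-variance terms attenuate.
True-score variance = [1.1²·13.5²·0.60 + 0.8²·10.1²·0.58 + 1.4²·18.4²·0.90 + 1.6²·15.2²·0.58] + 1165.99 = 1110.45 + 1165.99 = 2276.44.
Reliability = 2276.44 / 2706.84 = 0.841.

0.841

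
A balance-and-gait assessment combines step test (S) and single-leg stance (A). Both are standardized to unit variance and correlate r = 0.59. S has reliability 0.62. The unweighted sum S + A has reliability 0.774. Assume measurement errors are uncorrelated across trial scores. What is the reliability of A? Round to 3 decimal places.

Var(S+A) = 2 + 2·0.59 = 3.180.
True-score variance = ρ_S + ρ_A + 2·0.59, so 0.774 = (0.62 + ρ_A + 1.18) / 3.180.
ρ_A = 0.774·3.180 − 0.62 − 1.18 = 0.661.

0.661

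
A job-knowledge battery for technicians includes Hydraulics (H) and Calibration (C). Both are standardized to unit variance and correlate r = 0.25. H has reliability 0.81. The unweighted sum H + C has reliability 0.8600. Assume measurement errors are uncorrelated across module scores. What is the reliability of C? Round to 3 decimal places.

0.840

Var(H+C) = 2 + 2·0.25 = 2.500.
True-score variance = ρ_H + ρ_C + 2·0.25, so 0.8600 = (0.81 + ρ_C + 0.50) / 2.500.
ρ_C = 0.8600·2.500 − 0.81 − 0.50 = 0.840.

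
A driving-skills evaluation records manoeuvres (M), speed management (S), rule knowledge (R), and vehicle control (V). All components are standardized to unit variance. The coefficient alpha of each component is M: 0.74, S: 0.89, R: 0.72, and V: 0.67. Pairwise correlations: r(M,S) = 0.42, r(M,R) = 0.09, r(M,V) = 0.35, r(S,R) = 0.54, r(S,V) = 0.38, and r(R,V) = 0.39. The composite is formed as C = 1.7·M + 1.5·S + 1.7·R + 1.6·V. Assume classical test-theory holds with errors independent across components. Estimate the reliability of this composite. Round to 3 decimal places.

0.879

Var(C) = 1.7² + 1.5² + 1.7² + 1.6² + 2·[2.55·0.42 + 2.89·0.09 + 2.72·0.35 + 2.55·0.54 + 2.4·0.38 + 2.72·0.39] = 10.59 + 11.2658 = 21.8558.
With uncorrelated errors the cross-covariances are all true-score covariance, so they carry over unchanged; only the diagonal terms shrink to ρᵢσᵢ².
True-score variance = [1.7²·0.74 + 1.5²·0.89 + 1.7²·0.72 + 1.6²·0.67] + 11.2658 = 7.9371 + 11.2658 = 19.2029.
Reliability = 19.2029 / 21.8558 = 0.879.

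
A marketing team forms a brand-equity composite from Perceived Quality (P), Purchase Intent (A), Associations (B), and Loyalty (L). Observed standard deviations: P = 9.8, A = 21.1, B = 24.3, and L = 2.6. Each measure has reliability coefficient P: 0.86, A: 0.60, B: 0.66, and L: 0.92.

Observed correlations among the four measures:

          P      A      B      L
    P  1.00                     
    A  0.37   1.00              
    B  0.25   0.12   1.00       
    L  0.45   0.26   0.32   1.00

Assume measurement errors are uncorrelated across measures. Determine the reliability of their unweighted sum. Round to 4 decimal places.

0.7583

Var(P+A+B+L) = 9.8² + 21.1² + 24.3² + 2.6² + 2·[9.8·21.1·0.37 + 9.8·24.3·0.25 + 9.8·2.6·0.45 + 21.1·24.3·0.12 + 21.1·2.6·0.26 + 24.3·2.6·0.32] = 1138.5 + 487.037 = 1625.54.
With uncorrelated errors the cross-covariances are all true-score covariance, so they carry over unchanged; only the diagonal terms shrink to ρᵢσᵢ².
True-score variance = [9.8²·0.86 + 21.1²·0.60 + 24.3²·0.66 + 2.6²·0.92] + 487.037 = 745.663 + 487.037 = 1232.7.
Reliability = 1232.7 / 1625.54 = 0.7583.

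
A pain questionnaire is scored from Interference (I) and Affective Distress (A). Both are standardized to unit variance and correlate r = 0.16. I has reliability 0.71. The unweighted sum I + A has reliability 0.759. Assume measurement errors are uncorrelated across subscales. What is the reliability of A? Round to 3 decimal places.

Var(I+A) = 2 + 2·0.16 = 2.320.
True-score variance = ρ_I + ρ_A + 2·0.16, so 0.759 = (0.71 + ρ_A + 0.32) / 2.320.
ρ_A = 0.759·2.320 − 0.71 − 0.32 = 0.731.

0.731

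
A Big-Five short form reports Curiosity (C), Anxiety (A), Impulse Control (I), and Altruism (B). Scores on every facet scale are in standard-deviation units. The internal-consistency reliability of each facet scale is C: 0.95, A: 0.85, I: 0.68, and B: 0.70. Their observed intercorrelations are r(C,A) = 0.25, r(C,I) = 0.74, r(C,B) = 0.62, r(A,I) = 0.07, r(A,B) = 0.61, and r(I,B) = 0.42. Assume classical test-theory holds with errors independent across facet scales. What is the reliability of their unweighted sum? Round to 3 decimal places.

Var(C+A+I+B) = 4 + 2·[0.25 + 0.74 + 0.62 + 0.07 + 0.61 + 0.42] = 4 + 5.42 = 9.42.
Under uncorrelated errors the observed covariances equal the true-score covariances, so only the own-variance terms attenuate.
True-score variance = [0.95 + 0.85 + 0.68 + 0.70] + 5.42 = 3.18 + 5.42 = 8.6.
Reliability = 8.6 / 9.42 = 0.913.

0.913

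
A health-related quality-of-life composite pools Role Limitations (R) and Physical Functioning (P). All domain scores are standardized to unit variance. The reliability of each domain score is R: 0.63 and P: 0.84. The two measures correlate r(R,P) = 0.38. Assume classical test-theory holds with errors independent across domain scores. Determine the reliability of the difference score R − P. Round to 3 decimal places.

Var(R−P) = 1 + 1 − 2·0.38 = 2 − 0.76 = 1.24.
With uncorrelated errors the cross-covariances are all true-score covariance, so they carry over unchanged; only the diagonal terms shrink to ρᵢσᵢ².
True-score variance = [0.63 + 0.84] − 0.76 = 1.47 − 0.76 = 0.71.
Reliability = 0.71 / 1.24 = 0.573.

0.573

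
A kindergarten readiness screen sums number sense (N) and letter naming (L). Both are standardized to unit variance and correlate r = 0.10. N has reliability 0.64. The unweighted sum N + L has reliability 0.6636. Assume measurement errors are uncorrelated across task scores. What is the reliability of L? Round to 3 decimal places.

Var(N+L) = 2 + 2·0.10 = 2.200.
True-score variance = ρ_N + ρ_L + 2·0.10, so 0.6636 = (0.64 + ρ_L + 0.20) / 2.200.
ρ_L = 0.6636·2.200 − 0.64 − 0.20 = 0.620.

0.620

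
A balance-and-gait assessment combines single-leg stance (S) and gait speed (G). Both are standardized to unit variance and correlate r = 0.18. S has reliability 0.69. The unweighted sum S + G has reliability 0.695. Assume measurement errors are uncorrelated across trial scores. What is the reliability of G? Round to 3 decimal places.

Var(S+G) = 2 + 2·0.18 = 2.360.
True-score variance = ρ_S + ρ_G + 2·0.18, so 0.695 = (0.69 + ρ_G + 0.36) / 2.360.
ρ_G = 0.695·2.360 − 0.69 − 0.36 = 0.590.

0.590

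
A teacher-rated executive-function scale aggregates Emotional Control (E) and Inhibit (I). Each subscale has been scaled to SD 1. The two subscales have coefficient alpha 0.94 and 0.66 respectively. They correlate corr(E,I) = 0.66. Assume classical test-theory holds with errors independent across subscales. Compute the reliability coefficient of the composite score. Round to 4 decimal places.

0.8795

Var(E+I) = 2 + 2·[0.66] = 2 + 1.32 = 3.32.
Because errors are independent across components, Cov(Tᵢ,Tⱼ) = Cov(Xᵢ,Xⱼ); the off-diagonal part of the true-score variance is the same as above.
True-score variance = [0.94 + 0.66] + 1.32 = 1.6 + 1.32 = 2.92.
Reliability = 2.92 / 3.32 = 0.8795.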